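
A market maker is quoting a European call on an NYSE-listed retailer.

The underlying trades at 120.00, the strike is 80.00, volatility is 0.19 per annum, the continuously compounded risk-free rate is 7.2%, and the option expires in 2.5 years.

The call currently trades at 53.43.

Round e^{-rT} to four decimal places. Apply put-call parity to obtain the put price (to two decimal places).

0.25

e^(−rT) = e^(−0.072·2.5) = 0.8353
Put-call parity: C − P = S − K·e^(−rT) = 120 − 80·0.8353 = 120 − 66.8240 = 53.1760
P = C − (C − P) = 53.43 − (53.1760) = 0.2540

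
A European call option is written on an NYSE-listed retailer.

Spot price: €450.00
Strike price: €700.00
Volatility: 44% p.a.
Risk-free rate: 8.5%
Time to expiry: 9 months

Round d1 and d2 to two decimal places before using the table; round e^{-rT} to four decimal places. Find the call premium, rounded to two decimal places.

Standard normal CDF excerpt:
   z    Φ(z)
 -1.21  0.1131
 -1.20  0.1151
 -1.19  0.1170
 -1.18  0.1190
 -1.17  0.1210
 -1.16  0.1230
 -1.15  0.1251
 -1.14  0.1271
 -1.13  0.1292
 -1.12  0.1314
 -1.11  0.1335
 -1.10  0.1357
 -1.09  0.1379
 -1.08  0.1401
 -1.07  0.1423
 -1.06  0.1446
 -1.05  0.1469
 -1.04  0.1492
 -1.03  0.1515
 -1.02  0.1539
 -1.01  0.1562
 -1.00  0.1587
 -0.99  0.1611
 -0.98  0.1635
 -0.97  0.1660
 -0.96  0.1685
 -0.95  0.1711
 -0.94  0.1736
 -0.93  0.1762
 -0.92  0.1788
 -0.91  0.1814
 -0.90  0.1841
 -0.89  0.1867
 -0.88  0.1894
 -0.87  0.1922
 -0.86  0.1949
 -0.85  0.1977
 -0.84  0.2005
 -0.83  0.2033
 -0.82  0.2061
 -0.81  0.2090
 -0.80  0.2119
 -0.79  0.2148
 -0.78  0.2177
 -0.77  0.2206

σ√T = 0.44·√0.75 = 0.3811
d₁ = [ln(450/700) + (0.085 + 0.44²/2)·0.75] / 0.3811 = [-0.4418 + 0.1364] / 0.3811 = -0.8017 which rounds to -0.80
d₂ = d₁ − σ√T = -0.8017 − 0.3811 = -1.1827 which rounds to -1.18
e^(−rT) = e^(−0.085·0.75) = 0.9382
N(d₁) = N(-0.80) = 0.2119;  N(d₂) = N(-1.18) = 0.1190
C = 450·0.2119 − 700·0.9382·0.1190 = 95.3550 − 78.1521 = 17.2029

€17.20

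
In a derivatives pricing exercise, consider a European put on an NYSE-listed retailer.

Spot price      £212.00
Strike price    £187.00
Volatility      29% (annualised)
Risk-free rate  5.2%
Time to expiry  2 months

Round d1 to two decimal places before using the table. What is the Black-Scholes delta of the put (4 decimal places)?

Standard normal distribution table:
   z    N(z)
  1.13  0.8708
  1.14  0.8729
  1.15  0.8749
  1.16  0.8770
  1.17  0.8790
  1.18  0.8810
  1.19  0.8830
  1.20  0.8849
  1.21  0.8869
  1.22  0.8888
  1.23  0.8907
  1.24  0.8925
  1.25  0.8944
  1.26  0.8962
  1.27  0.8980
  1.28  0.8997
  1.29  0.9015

T = 0.1667;  σ√T = 0.1184
ln(S/K) + (r + σ²/2)T = ln(212/187) + (0.052 + 0.29²/2)·0.1667 = 0.1255 + 0.0157 = 0.1412
d₁ = 0.1412 / 0.1184 = 1.1922 → 1.19
N(d₁) = N(1.19) = 0.8830
Δ_put = N(d₁) − 1 = 0.8830 − 1 = -0.1170

-0.1170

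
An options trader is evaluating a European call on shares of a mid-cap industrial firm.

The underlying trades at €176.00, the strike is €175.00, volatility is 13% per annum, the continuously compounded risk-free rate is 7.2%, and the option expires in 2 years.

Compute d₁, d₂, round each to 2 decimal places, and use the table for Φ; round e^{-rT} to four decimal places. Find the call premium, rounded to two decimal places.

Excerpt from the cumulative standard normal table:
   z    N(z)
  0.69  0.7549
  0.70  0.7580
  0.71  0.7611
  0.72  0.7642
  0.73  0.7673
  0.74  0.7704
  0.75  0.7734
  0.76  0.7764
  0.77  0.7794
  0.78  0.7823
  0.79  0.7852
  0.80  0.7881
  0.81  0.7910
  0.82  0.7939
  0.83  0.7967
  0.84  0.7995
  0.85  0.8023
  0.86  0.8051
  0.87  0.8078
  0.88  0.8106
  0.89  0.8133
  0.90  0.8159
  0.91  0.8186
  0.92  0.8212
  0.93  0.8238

σ√T = 0.13 × 1.4142 = 0.1838
d₁ = [ln(176/175) + (0.072 + ½·0.13²)·2] / (σ√T) = (0.0057 + 0.1609) / 0.1838 = 0.9062 → 0.91
d₂ = 0.9062 − 0.1838 = 0.7223 → 0.72
e^(−rT) = e^(−0.072·2) = 0.8659
N(d₁) = N(0.91) = 0.8186;  N(d₂) = N(0.72) = 0.7642
C = 176·0.8186 − 175·0.8659·0.7642 = 144.0736 − 115.8011 = 28.2725

€28.27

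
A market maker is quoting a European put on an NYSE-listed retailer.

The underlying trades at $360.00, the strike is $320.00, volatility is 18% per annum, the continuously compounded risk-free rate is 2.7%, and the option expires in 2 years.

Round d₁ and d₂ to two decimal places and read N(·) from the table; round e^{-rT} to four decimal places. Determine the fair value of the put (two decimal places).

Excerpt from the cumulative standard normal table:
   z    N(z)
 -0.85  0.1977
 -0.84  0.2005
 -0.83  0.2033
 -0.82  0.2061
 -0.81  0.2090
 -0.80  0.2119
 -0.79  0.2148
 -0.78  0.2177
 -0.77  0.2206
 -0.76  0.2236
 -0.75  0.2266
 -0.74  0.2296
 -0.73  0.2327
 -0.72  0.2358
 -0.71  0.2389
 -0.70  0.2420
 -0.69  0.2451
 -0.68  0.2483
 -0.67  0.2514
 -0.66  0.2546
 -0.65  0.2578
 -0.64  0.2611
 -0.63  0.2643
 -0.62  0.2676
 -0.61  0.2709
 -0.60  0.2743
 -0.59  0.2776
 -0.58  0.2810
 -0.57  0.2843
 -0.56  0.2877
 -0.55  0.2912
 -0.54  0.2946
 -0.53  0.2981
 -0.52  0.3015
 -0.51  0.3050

$12.00

σ√T = 0.18 × 1.4142 = 0.2546
d₁ = [ln(360/320) + (0.027 + ½·0.18²)·2] / (σ√T) = (0.1178 + 0.0864) / 0.2546 = 0.8021 → 0.80
d₂ = 0.8021 − 0.2546 = 0.5475 → 0.55
e^(−rT) = e^(−0.027·2) = 0.9474
N(−d₂) = N(-0.55) = 0.2912;  N(−d₁) = N(-0.80) = 0.2119
P = 320·0.9474·0.2912 − 360·0.2119 = 88.2825 − 76.2840 = 11.9985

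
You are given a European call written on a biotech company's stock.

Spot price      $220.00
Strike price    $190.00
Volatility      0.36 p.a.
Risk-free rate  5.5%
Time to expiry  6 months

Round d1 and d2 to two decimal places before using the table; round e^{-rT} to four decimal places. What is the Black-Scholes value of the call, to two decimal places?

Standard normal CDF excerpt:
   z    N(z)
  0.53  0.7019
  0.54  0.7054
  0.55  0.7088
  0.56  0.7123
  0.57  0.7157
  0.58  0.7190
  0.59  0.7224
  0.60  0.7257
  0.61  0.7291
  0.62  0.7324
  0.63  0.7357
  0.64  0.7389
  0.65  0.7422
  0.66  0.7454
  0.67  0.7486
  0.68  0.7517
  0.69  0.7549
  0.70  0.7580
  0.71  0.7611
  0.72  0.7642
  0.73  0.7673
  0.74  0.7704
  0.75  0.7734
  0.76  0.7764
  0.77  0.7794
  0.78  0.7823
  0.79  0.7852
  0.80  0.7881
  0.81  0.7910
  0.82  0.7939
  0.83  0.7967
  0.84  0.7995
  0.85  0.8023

$42.35

σ√T = 0.36·√0.5 = 0.2546
ln(S/K) + (r + σ²/2)T = ln(220/190) + (0.055 + 0.36²/2)·0.5 = 0.1466 + 0.0599 = 0.2065
d₁ = 0.2065 / 0.2546 = 0.8112 which rounds to 0.81
d₂ = d₁ − σ√T = 0.8112 − 0.2546 = 0.5567 which rounds to 0.56
exp(−rT) = exp(−0.055·0.5) = 0.9729
N(d₁) = N(0.81) = 0.7910;  N(d₂) = N(0.56) = 0.7123
C = 220·0.7910 − 190·0.9729·0.7123 = 174.0200 − 131.6694 = 42.3506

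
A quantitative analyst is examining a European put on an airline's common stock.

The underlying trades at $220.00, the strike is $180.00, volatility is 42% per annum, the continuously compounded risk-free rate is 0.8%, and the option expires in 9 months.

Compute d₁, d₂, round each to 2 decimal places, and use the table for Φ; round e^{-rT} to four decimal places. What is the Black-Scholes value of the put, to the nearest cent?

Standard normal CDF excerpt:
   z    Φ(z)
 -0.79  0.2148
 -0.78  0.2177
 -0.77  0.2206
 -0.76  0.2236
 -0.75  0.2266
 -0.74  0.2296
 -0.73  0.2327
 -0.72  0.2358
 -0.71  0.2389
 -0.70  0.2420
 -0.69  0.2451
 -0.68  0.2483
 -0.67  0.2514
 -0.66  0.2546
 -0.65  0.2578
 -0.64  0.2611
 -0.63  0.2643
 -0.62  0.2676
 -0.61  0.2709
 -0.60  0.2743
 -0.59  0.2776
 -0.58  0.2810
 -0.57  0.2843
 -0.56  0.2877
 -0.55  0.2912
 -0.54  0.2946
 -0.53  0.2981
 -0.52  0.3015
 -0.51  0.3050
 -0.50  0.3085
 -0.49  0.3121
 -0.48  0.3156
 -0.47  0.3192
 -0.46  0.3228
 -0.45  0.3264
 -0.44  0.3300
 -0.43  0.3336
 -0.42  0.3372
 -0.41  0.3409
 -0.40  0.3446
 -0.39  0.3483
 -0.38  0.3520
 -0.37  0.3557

T = 0.75;  σ√T = 0.3637
d₁ = [ln(220/180) + (0.008 + ½·0.42²)·0.75] / (σ√T) = (0.2007 + 0.0721) / 0.3637 = 0.7501 which rounds to 0.75
d₂ = 0.7501 − 0.3637 = 0.3863 which rounds to 0.39
e^(−rT) = e^(−0.008·0.75) = 0.9940
N(−d₂) = N(-0.39) = 0.3483;  N(−d₁) = N(-0.75) = 0.2266
P = 180·0.9940·0.3483 − 220·0.2266 = 62.3178 − 49.8520 = 12.4658

$12.47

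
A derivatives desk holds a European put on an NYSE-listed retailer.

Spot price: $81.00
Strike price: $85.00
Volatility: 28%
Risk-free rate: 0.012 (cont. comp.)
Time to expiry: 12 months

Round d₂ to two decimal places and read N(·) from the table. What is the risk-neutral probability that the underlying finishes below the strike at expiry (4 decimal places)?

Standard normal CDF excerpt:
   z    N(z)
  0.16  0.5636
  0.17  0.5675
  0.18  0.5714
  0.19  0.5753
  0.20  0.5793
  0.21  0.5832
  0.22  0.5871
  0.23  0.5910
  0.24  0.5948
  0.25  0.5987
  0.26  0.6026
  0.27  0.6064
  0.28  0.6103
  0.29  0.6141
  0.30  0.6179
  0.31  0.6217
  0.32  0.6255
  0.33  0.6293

σ√T = 0.28 × 1.0000 = 0.2800
d₁ = [ln(81/85) + (0.012 + 0.28²/2)·1] / 0.2800 = [-0.0482 + 0.0512] / 0.2800 = 0.0107 → 0.01
d₂ = d₁ − σ√T = 0.0107 − 0.2800 = -0.2693 → -0.27
Risk-neutral Pr[S_T < K] = N(−d₂) = N(0.27) = 0.6064

0.6064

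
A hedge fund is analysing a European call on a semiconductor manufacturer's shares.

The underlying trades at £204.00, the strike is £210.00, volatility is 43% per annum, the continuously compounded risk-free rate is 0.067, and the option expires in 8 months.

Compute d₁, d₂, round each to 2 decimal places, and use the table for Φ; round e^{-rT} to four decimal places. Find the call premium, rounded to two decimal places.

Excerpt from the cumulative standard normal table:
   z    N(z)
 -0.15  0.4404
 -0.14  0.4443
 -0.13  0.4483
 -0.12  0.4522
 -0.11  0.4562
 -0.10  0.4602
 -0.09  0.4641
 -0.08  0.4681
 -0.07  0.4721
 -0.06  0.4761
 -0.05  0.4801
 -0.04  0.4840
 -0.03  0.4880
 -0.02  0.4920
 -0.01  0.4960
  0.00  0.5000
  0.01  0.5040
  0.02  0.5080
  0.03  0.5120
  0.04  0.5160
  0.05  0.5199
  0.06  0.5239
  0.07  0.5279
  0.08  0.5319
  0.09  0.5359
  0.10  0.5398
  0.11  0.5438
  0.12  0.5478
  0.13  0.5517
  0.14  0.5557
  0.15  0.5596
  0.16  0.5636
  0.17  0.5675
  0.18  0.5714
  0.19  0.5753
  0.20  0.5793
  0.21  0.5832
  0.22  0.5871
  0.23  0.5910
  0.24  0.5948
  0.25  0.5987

£29.74

σ√T = 0.43 × 0.8165 = 0.3511
ln(S/K) + (r + σ²/2)T = ln(204/210) + (0.067 + 0.43²/2)·0.6667 = -0.0290 + 0.1063 = 0.0773
d₁ = 0.0773 / 0.3511 = 0.2202 ≈ 0.22
d₂ = d₁ − σ√T = 0.2202 − 0.3511 = -0.1309 ≈ -0.13
exp(−rT) = exp(−0.067·0.6667) = 0.9563
N(d₁) = N(0.22) = 0.5871;  N(d₂) = N(-0.13) = 0.4483
C = 204·0.5871 − 210·0.9563·0.4483 = 119.7684 − 90.0290 = 29.7394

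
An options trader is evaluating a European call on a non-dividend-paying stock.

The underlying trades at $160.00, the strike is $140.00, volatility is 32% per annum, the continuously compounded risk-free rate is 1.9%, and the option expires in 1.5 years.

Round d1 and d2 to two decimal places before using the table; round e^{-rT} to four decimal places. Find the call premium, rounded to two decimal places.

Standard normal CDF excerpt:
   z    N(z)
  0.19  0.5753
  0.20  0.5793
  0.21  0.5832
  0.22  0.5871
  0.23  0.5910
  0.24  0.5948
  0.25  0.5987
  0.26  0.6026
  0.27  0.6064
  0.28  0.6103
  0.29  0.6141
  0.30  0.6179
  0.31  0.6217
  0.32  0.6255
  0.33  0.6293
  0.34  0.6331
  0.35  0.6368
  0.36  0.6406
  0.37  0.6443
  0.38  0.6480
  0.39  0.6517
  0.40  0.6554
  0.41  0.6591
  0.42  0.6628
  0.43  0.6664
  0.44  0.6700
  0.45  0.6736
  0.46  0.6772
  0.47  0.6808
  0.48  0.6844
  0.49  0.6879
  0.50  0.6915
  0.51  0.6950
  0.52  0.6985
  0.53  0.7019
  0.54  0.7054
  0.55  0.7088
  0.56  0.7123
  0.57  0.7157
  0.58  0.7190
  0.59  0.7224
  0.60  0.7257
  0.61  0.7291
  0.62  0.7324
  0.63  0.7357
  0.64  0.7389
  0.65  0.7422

T = 1.5;  σ√T = 0.3919
d₁ = [ln(160/140) + (0.019 + ½·0.32²)·1.5] / (σ√T) = (0.1335 + 0.1053) / 0.3919 = 0.6094 which rounds to 0.61
d₂ = 0.6094 − 0.3919 = 0.2175 which rounds to 0.22
e^(−rT) = e^(−0.019·1.5) = 0.9719
N(d₁) = N(0.61) = 0.7291;  N(d₂) = N(0.22) = 0.5871
C = 160·0.7291 − 140·0.9719·0.5871 = 116.6560 − 79.8843 = 36.7717

$36.77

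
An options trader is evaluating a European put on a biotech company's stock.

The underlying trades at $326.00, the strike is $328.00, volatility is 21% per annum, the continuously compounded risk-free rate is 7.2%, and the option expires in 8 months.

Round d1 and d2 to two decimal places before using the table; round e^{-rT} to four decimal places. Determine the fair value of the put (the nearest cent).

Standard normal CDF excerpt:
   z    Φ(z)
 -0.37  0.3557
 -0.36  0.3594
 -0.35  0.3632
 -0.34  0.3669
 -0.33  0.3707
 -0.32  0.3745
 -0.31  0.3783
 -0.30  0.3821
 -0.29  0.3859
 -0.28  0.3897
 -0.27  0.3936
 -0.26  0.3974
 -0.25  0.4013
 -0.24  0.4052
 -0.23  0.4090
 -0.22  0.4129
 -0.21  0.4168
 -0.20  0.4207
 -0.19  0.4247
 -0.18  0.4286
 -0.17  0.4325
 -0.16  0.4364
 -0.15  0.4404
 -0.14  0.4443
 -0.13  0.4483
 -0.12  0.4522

$15.58

σ√T = 0.21 × 0.8165 = 0.1715
d₁ = [ln(326/328) + (0.072 + 0.21²/2)·0.6667] / 0.1715 = [-0.0061 + 0.0627] / 0.1715 = 0.3300 which rounds to 0.33
d₂ = d₁ − σ√T = 0.3300 − 0.1715 = 0.1585 which rounds to 0.16
exp(−rT) = exp(−0.072·0.6667) = 0.9531
N(−d₂) = N(-0.16) = 0.4364;  N(−d₁) = N(-0.33) = 0.3707
P = 328·0.9531·0.4364 − 326·0.3707 = 136.4260 − 120.8482 = 15.5778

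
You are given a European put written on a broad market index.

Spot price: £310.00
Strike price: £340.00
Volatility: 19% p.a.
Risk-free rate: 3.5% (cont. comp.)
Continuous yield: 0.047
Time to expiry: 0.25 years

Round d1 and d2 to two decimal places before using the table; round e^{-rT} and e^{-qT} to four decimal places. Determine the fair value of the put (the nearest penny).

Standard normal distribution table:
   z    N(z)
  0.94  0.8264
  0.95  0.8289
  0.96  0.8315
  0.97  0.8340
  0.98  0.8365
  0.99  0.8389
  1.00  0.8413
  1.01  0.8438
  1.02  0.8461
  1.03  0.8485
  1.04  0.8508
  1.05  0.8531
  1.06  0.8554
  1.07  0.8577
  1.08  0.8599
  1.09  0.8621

£32.78

σ√T = 0.19 × 0.5000 = 0.0950
d₁ = [ln(310/340) + (0.035 − 0.047 + 0.19²/2)·0.25] / 0.0950 = [-0.0924 + 0.0015] / 0.0950 = -0.9564 → -0.96
d₂ = d₁ − σ√T = -0.9564 − 0.0950 = -1.0514 → -1.05
e^(−qT) = e^(−0.047·0.25) = 0.9883;  e^(−rT) = e^(−0.035·0.25) = 0.9913
P = 340·0.9913·N(1.05) − 310·0.9883·N(0.96) = 340·0.9913·0.8531 − 310·0.9883·0.8315 = 287.5305 − 254.7491 = 32.7814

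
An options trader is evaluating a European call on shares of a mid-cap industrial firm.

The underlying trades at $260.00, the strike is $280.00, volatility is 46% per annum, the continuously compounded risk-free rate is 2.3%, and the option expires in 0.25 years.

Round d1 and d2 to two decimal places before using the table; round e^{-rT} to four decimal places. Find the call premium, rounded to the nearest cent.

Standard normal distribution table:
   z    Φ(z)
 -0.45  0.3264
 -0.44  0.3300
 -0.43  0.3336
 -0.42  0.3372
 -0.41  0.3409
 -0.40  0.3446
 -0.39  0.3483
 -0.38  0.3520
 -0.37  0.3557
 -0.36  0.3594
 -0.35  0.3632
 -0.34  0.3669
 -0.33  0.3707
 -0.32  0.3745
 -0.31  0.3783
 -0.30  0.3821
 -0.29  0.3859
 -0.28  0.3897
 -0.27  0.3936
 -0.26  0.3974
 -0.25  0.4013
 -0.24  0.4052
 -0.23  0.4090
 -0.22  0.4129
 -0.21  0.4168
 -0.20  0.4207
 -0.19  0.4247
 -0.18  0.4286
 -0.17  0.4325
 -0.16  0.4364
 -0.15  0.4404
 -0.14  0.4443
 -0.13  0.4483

$16.53

σ√T = 0.46 × 0.5000 = 0.2300
d₁ = [ln(260/280) + (0.023 + 0.46²/2)·0.25] / 0.2300 = [-0.0741 + 0.0322] / 0.2300 = -0.1822 ≈ -0.18
d₂ = d₁ − σ√T = -0.1822 − 0.2300 = -0.4122 ≈ -0.41
e^(−rT) = e^(−0.023·0.25) = 0.9943
C = 260·N(-0.18) − 280·0.9943·N(-0.41) = 260·0.4286 − 280·0.9943·0.3409 = 111.4360 − 94.9079 = 16.5281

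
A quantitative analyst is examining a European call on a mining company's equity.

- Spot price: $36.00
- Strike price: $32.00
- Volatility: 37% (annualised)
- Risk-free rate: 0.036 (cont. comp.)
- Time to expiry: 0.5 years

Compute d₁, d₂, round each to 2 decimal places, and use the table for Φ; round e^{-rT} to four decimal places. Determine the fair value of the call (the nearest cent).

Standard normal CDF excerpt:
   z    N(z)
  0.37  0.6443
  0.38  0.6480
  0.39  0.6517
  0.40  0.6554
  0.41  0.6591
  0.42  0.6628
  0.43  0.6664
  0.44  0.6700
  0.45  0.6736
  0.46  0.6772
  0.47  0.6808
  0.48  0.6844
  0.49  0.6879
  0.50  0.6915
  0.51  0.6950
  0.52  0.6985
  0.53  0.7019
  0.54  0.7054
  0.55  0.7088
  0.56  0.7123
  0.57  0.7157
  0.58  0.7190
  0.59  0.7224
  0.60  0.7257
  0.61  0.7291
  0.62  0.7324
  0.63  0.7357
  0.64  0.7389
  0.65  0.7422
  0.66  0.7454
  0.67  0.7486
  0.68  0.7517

$6.24

T = 0.5;  σ√T = 0.2616
d₁ = [ln(36/32) + (0.036 + 0.37²/2)·0.5] / 0.2616 = [0.1178 + 0.0522] / 0.2616 = 0.6498 ⇒ 0.65
d₂ = d₁ − σ√T = 0.6498 − 0.2616 = 0.3882 ⇒ 0.39
e^(−rT) = e^(−0.036·0.5) = 0.9822
C = 36·N(0.65) − 32·0.9822·N(0.39) = 36·0.7422 − 32·0.9822·0.6517 = 26.7192 − 20.4832 = 6.2360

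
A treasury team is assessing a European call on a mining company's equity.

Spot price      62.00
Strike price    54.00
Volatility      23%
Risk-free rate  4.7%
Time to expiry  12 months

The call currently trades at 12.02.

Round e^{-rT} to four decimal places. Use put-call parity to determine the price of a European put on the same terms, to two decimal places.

1.54

exp(−rT) = exp(−0.047·1) = 0.9541
Put-call parity: C − P = S − K·e^(−rT) = 62 − 54·0.9541 = 62 − 51.5214 = 10.4786
P = C − (C − P) = 12.02 − (10.4786) = 1.5414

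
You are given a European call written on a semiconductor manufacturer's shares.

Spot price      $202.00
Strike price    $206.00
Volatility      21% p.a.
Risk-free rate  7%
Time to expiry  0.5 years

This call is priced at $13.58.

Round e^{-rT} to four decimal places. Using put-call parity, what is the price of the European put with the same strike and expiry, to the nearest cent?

exp(−rT) = exp(−0.07·0.5) = 0.9656
Put-call parity: C − P = S − K·e^(−rT) = 202 − 206·0.9656 = 202 − 198.9136 = 3.0864
P = C − (C − P) = 13.58 − (3.0864) = 10.4936

$10.49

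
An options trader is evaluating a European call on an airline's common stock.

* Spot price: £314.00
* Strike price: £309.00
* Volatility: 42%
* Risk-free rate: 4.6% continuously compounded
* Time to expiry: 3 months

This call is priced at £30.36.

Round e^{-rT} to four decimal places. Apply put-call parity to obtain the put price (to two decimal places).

£21.84

exp(−rT) = exp(−0.046·0.25) = 0.9886
Put-call parity: C − P = S − K·e^(−rT) = 314 − 309·0.9886 = 314 − 305.4774 = 8.5226
P = C − (C − P) = 30.36 − (8.5226) = 21.8374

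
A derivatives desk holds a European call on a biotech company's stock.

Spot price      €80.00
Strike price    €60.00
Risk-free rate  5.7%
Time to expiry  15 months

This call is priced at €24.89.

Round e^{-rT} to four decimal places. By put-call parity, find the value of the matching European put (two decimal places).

€0.76

e^(−rT) = e^(−0.057·1.25) = 0.9312
Put-call parity: C − P = S − K·e^(−rT) = 80 − 60·0.9312 = 80 − 55.8720 = 24.1280
P = C − (C − P) = 24.89 − (24.1280) = 0.7620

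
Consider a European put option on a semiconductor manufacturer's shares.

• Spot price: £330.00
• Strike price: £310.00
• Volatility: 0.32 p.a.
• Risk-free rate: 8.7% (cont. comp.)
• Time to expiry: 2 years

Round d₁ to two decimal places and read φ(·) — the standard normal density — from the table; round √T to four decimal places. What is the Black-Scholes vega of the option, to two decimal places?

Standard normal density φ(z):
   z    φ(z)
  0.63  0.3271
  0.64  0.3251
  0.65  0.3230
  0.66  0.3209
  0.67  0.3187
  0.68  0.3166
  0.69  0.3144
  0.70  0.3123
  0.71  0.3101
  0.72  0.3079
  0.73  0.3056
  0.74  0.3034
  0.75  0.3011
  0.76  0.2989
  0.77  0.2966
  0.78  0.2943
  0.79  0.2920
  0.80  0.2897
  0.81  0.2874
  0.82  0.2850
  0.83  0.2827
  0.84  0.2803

σ√T = 0.32 × 1.4142 = 0.4525
ln(S/K) + (r + σ²/2)T = ln(330/310) + (0.087 + 0.32²/2)·2 = 0.0625 + 0.2764 = 0.3389
d₁ = 0.3389 / 0.4525 = 0.7489 ≈ 0.75
√T = √2 = 1.4142
φ(d₁) = φ(0.75) = 0.3011
vega = S·φ(d₁)·√T = 330·0.3011·1.4142 = 140.5192
(Call and put vega coincide under Black-Scholes.)

140.52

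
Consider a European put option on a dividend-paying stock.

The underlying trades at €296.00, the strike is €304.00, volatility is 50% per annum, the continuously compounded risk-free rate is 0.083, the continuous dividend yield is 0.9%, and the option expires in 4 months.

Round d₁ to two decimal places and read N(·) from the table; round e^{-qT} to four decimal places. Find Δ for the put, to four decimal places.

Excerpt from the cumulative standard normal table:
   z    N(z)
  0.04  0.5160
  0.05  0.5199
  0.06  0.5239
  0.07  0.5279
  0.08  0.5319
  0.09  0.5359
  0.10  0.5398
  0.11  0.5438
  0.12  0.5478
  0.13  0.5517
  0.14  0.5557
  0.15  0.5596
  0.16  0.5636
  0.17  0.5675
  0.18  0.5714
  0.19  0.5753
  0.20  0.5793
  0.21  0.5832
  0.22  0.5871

-0.4430

T = 0.3333;  σ√T = 0.2887
ln(S/K) + (r − q + σ²/2)T = ln(296/304) + (0.083 − 0.009 + 0.5²/2)·0.3333 = -0.0267 + 0.0663 = 0.0397
d₁ = 0.0397 / 0.2887 = 0.1374 ≈ 0.14
N(d₁) = N(0.14) = 0.5557
Δ_put = e^(−qT)·(N(d₁) − 1) = 0.9970·(0.5557 − 1) = -0.4430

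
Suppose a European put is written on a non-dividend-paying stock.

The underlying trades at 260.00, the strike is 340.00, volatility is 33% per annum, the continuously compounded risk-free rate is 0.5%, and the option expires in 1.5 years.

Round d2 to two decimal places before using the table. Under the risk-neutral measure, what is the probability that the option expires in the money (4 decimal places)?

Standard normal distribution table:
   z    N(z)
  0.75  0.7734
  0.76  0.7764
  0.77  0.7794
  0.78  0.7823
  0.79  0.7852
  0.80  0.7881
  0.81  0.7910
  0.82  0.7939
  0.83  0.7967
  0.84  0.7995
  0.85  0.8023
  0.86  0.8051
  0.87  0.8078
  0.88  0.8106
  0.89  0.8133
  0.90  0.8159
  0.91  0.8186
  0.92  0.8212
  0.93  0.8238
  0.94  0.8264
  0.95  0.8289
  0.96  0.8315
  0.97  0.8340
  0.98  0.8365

σ√T = 0.33·√1.5 = 0.4042
ln(S/K) + (r + σ²/2)T = ln(260/340) + (0.005 + 0.33²/2)·1.5 = -0.2683 + 0.0892 = -0.1791
d₁ = -0.1791 / 0.4042 = -0.4431 ≈ -0.44
d₂ = d₁ − σ√T = -0.4431 − 0.4042 = -0.8473 ≈ -0.85
Risk-neutral Pr[S_T < K] = N(−d₂) = N(0.85) = 0.8023

0.8023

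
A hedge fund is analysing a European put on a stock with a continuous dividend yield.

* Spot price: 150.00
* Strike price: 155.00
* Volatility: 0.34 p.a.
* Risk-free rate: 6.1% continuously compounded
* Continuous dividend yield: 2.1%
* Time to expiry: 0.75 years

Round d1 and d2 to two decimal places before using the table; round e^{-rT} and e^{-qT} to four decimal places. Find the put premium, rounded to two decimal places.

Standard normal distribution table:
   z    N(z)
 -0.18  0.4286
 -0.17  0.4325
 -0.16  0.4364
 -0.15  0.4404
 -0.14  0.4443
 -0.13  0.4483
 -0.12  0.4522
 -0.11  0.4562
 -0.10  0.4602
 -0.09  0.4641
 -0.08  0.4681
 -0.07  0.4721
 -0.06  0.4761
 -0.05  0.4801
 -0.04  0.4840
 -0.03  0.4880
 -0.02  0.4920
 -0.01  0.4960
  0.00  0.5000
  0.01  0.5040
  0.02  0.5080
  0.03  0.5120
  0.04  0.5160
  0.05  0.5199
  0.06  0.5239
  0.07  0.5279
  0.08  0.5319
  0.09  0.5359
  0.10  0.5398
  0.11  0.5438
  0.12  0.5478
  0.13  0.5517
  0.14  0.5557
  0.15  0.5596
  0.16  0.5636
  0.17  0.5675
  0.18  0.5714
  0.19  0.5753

σ√T = 0.34·√0.75 = 0.2944
d₁ = [ln(150/155) + (0.061 − 0.021 + 0.34²/2)·0.75] / 0.2944 = [-0.0328 + 0.0733] / 0.2944 = 0.1377 → 0.14
d₂ = d₁ − σ√T = 0.1377 − 0.2944 = -0.1567 → -0.16
e^(−qT) = e^(−0.021·0.75) = 0.9844;  e^(−rT) = e^(−0.061·0.75) = 0.9553
P = 155·0.9553·N(0.16) − 150·0.9844·N(-0.14) = 155·0.9553·0.5636 − 150·0.9844·0.4443 = 83.4531 − 65.6053 = 17.8478

17.85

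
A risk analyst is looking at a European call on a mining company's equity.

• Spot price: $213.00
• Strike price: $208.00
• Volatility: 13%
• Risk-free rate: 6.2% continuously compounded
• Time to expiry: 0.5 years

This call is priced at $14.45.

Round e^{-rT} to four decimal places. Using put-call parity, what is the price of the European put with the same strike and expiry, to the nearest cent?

exp(−rT) = exp(−0.062·0.5) = 0.9695
Put-call parity: C − P = S − K·e^(−rT) = 213 − 208·0.9695 = 213 − 201.6560 = 11.3440
P = C − (C − P) = 14.45 − (11.3440) = 3.1060

$3.11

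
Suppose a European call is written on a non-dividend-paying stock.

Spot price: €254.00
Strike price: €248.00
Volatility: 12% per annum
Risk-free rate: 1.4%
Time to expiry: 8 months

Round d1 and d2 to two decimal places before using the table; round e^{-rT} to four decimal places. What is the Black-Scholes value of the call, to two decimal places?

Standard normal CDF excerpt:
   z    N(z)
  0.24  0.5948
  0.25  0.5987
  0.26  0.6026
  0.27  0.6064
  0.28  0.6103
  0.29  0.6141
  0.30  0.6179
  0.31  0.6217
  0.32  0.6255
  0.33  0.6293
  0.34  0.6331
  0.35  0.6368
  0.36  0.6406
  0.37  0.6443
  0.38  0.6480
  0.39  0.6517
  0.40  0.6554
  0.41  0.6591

€14.65

σ√T = 0.12 × 0.8165 = 0.0980
ln(S/K) + (r + σ²/2)T = ln(254/248) + (0.014 + 0.12²/2)·0.6667 = 0.0239 + 0.0141 = 0.0380
d₁ = 0.0380 / 0.0980 = 0.3882 ⇒ 0.39
d₂ = d₁ − σ√T = 0.3882 − 0.0980 = 0.2903 ⇒ 0.29
e^(−rT) = e^(−0.014·0.6667) = 0.9907
C = 254·N(0.39) − 248·0.9907·N(0.29) = 254·0.6517 − 248·0.9907·0.6141 = 165.5318 − 150.8804 = 14.6514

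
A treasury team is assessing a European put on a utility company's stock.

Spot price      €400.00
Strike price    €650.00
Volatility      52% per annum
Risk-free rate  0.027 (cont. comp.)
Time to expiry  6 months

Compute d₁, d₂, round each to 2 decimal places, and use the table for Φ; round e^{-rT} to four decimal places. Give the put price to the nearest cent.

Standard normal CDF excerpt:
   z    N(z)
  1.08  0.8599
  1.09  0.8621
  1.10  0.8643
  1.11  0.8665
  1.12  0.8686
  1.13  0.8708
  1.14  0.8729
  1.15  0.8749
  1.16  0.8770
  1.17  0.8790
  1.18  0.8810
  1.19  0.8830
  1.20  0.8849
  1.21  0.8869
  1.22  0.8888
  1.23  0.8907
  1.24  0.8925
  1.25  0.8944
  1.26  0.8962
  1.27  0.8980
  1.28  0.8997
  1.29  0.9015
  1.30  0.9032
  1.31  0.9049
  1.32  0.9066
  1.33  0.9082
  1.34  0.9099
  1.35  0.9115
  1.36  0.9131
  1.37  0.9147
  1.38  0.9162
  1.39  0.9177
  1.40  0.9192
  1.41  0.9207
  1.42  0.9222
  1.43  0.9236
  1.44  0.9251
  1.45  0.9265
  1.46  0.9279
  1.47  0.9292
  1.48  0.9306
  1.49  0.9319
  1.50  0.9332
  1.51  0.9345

T = 0.5;  σ√T = 0.3677
d₁ = [ln(400/650) + (0.027 + ½·0.52²)·0.5] / (σ√T) = (-0.4855 + 0.0811) / 0.3677 = -1.0998 ⇒ -1.10
d₂ = -1.0998 − 0.3677 = -1.4675 ⇒ -1.47
exp(−rT) = exp(−0.027·0.5) = 0.9866
N(−d₂) = N(1.47) = 0.9292;  N(−d₁) = N(1.10) = 0.8643
P = 650·0.9866·0.9292 − 400·0.8643 = 595.8867 − 345.7200 = 250.1667

€250.17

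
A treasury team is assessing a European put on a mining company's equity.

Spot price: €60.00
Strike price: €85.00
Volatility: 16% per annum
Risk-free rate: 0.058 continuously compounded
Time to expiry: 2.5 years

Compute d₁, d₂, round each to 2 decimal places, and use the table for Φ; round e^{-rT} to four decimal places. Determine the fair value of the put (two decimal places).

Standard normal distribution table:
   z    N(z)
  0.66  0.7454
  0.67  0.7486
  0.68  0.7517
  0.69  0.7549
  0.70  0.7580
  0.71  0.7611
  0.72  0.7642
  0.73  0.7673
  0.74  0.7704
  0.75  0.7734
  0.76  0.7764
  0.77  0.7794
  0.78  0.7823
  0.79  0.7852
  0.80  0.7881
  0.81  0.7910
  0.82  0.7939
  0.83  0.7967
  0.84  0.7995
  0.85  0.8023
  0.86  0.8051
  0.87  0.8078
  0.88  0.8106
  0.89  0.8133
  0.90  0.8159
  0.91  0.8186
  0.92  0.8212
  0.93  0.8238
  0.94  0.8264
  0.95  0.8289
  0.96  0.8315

€15.47

σ√T = 0.16 × 1.5811 = 0.2530
ln(S/K) + (r + σ²/2)T = ln(60/85) + (0.058 + 0.16²/2)·2.5 = -0.3483 + 0.1770 = -0.1713
d₁ = -0.1713 / 0.2530 = -0.6771 → -0.68
d₂ = d₁ − σ√T = -0.6771 − 0.2530 = -0.9301 → -0.93
exp(−rT) = exp(−0.058·2.5) = 0.8650
P = 85·0.8650·N(0.93) − 60·N(0.68) = 85·0.8650·0.8238 − 60·0.7517 = 60.5699 − 45.1020 = 15.4679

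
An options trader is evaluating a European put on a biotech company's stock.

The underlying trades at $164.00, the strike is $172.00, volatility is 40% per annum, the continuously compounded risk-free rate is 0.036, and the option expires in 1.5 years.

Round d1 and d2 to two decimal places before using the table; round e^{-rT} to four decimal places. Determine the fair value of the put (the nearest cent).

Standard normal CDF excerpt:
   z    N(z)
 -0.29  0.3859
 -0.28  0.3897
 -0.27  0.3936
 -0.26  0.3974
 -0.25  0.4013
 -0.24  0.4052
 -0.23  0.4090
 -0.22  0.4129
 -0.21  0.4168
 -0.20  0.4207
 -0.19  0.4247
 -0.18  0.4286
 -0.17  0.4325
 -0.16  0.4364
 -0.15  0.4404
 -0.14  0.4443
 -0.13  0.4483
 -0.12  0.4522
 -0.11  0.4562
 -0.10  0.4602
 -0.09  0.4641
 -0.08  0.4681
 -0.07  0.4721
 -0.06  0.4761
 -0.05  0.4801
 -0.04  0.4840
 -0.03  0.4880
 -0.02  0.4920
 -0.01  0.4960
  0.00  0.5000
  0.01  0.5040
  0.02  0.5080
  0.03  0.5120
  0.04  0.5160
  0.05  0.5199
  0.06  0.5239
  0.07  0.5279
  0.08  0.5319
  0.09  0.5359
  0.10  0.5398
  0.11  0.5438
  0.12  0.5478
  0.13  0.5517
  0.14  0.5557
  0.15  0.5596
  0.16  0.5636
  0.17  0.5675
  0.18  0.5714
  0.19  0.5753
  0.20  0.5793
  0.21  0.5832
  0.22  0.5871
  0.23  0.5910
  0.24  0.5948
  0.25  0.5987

$31.13

σ√T = 0.4·√1.5 = 0.4899
d₁ = [ln(164/172) + (0.036 + 0.4²/2)·1.5] / 0.4899 = [-0.0476 + 0.1740] / 0.4899 = 0.2580 ⇒ 0.26
d₂ = d₁ − σ√T = 0.2580 − 0.4899 = -0.2319 ⇒ -0.23
e^(−rT) = e^(−0.036·1.5) = 0.9474
N(−d₂) = N(0.23) = 0.5910;  N(−d₁) = N(-0.26) = 0.3974
P = 172·0.9474·0.5910 − 164·0.3974 = 96.3051 − 65.1736 = 31.1315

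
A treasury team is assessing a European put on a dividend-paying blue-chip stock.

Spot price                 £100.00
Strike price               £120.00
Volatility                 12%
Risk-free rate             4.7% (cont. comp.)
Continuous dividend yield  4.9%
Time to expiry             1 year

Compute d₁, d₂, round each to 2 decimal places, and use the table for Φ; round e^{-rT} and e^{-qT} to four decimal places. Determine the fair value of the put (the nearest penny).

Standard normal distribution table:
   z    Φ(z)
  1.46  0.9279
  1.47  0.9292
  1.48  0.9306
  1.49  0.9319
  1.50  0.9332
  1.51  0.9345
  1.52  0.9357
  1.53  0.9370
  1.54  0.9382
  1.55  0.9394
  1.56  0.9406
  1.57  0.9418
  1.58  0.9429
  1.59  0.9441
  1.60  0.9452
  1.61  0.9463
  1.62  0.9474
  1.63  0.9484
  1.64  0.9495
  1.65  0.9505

T = 1;  σ√T = 0.1200
d₁ = [ln(100/120) + (0.047 − 0.049 + ½·0.12²)·1] / (σ√T) = (-0.1823 + 0.0052) / 0.1200 = -1.4760 which rounds to -1.48
d₂ = -1.4760 − 0.1200 = -1.5960 which rounds to -1.60
exp(−qT) = exp(−0.049·1) = 0.9522;  exp(−rT) = exp(−0.047·1) = 0.9541
N(−d₂) = N(1.60) = 0.9452;  N(−d₁) = N(1.48) = 0.9306
P = 120·0.9541·0.9452 − 100·0.9522·0.9306 = 108.2178 − 88.6117 = 19.6061

£19.61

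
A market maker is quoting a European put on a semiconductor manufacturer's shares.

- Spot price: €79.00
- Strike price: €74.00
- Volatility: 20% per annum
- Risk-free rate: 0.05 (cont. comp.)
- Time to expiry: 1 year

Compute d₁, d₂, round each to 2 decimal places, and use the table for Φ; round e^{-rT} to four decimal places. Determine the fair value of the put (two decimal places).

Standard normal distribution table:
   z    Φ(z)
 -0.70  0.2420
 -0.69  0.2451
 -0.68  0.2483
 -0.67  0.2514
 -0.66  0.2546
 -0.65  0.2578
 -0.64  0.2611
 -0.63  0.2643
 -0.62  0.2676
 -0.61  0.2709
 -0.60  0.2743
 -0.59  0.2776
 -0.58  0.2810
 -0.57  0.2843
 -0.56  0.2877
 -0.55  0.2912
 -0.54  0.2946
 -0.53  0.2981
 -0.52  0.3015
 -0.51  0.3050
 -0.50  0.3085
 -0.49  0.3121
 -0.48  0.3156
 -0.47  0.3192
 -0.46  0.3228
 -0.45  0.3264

σ√T = 0.2·√1 = 0.2000
d₁ = [ln(79/74) + (0.05 + ½·0.2²)·1] / (σ√T) = (0.0654 + 0.0700) / 0.2000 = 0.6769 ≈ 0.68
d₂ = 0.6769 − 0.2000 = 0.4769 ≈ 0.48
exp(−rT) = exp(−0.05·1) = 0.9512
N(−d₂) = N(-0.48) = 0.3156;  N(−d₁) = N(-0.68) = 0.2483
P = 74·0.9512·0.3156 − 79·0.2483 = 22.2147 − 19.6157 = 2.5990

€2.60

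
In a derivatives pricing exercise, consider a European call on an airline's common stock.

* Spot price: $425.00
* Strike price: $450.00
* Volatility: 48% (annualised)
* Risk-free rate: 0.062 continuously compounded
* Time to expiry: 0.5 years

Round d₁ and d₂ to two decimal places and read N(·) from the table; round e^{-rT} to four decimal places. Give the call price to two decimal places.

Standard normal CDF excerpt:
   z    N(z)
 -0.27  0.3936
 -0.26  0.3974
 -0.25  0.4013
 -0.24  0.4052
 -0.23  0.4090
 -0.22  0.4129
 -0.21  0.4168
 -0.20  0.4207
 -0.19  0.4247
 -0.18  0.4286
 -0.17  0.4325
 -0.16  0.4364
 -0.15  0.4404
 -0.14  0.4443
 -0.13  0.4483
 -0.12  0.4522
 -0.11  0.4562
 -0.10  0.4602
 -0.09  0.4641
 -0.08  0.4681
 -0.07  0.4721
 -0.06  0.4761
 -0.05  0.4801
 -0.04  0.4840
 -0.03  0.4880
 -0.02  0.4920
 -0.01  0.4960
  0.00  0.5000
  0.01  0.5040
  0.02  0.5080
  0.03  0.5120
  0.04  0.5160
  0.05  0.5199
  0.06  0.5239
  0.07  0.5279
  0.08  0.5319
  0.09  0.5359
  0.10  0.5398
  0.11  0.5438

$52.68

σ√T = 0.48·√0.5 = 0.3394
ln(S/K) + (r + σ²/2)T = ln(425/450) + (0.062 + 0.48²/2)·0.5 = -0.0572 + 0.0886 = 0.0314
d₁ = 0.0314 / 0.3394 = 0.0926 ≈ 0.09
d₂ = d₁ − σ√T = 0.0926 − 0.3394 = -0.2468 ≈ -0.25
exp(−rT) = exp(−0.062·0.5) = 0.9695
N(d₁) = N(0.09) = 0.5359;  N(d₂) = N(-0.25) = 0.4013
C = 425·0.5359 − 450·0.9695·0.4013 = 227.7575 − 175.0772 = 52.6803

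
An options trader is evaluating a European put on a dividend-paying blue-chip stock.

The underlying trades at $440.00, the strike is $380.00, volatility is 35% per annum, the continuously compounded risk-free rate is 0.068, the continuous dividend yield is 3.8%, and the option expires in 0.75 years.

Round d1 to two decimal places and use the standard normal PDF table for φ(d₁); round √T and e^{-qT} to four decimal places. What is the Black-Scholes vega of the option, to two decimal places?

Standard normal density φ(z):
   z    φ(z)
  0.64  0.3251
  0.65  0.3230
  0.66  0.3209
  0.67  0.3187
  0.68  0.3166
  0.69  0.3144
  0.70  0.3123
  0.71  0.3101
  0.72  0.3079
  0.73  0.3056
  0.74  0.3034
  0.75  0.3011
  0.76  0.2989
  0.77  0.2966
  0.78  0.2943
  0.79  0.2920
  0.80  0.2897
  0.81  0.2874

T = 0.75;  σ√T = 0.3031
ln(S/K) + (r − q + σ²/2)T = ln(440/380) + (0.068 − 0.038 + 0.35²/2)·0.75 = 0.1466 + 0.0684 = 0.2150
d₁ = 0.2150 / 0.3031 = 0.7095 → 0.71
√T = √0.75 = 0.8660
φ(d₁) = φ(0.71) = 0.3101
e^(−qT) = e^(−0.038·0.75) = 0.9719
vega = S·e^(−qT)·φ(d₁)·√T = 440·0.9719·0.3101·0.8660 = 114.8402

114.84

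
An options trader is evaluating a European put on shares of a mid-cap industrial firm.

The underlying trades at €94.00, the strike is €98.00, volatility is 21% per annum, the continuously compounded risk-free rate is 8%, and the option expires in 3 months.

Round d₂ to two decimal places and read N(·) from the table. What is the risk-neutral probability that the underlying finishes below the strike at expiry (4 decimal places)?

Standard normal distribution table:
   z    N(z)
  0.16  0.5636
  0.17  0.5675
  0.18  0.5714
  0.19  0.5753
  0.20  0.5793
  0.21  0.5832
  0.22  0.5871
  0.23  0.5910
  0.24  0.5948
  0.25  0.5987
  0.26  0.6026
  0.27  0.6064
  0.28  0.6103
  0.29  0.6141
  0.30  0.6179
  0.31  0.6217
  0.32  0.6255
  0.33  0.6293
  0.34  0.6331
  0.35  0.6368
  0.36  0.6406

0.6026

T = 0.25;  σ√T = 0.1050
d₁ = [ln(94/98) + (0.08 + 0.21²/2)·0.25] / 0.1050 = [-0.0417 + 0.0255] / 0.1050 = -0.1539 which rounds to -0.15
d₂ = d₁ − σ√T = -0.1539 − 0.1050 = -0.2589 which rounds to -0.26
Risk-neutral Pr[S_T < K] = N(−d₂) = N(0.26) = 0.6026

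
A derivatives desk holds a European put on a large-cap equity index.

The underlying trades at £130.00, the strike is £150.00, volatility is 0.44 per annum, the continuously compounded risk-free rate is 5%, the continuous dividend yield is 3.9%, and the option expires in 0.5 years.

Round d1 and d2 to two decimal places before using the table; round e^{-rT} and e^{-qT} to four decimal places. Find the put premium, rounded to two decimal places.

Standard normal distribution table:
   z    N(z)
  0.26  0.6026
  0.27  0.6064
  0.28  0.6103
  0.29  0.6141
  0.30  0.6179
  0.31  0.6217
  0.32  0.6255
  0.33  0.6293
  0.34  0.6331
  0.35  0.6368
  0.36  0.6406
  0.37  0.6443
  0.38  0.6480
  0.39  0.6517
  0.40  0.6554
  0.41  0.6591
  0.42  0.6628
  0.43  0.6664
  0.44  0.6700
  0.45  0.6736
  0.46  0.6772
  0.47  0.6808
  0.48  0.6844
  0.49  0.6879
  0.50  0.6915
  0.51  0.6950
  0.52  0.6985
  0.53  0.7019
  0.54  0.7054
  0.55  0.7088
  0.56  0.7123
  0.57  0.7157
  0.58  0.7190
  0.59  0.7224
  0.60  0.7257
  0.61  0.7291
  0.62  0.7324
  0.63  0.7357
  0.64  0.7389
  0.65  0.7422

T = 0.5;  σ√T = 0.3111
d₁ = [ln(130/150) + (0.05 − 0.039 + 0.44²/2)·0.5] / 0.3111 = [-0.1431 + 0.0539] / 0.3111 = -0.2867 ≈ -0.29
d₂ = d₁ − σ√T = -0.2867 − 0.3111 = -0.5978 ≈ -0.60
exp(−qT) = exp(−0.039·0.5) = 0.9807;  exp(−rT) = exp(−0.05·0.5) = 0.9753
N(−d₂) = N(0.60) = 0.7257;  N(−d₁) = N(0.29) = 0.6141
P = 150·0.9753·0.7257 − 130·0.9807·0.6141 = 106.1663 − 78.2922 = 27.8741

£27.87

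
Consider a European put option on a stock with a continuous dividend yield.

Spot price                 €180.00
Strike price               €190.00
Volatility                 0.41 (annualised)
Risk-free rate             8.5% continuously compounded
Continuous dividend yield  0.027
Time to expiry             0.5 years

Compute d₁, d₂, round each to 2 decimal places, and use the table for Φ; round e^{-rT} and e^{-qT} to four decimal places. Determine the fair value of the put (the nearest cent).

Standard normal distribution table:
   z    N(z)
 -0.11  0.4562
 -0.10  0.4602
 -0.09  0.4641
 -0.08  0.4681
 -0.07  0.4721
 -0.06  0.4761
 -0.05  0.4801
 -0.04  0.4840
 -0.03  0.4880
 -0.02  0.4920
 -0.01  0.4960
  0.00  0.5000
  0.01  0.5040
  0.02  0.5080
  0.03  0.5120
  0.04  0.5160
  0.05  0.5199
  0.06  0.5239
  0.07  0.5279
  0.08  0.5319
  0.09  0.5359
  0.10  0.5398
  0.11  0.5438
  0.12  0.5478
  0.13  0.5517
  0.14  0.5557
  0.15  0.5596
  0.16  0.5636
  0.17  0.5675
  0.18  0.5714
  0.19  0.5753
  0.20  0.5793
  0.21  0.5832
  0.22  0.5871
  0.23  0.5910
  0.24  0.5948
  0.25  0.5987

T = 0.5;  σ√T = 0.2899
d₁ = [ln(180/190) + (0.085 − 0.027 + 0.41²/2)·0.5] / 0.2899 = [-0.0541 + 0.0710] / 0.2899 = 0.0585 which rounds to 0.06
d₂ = d₁ − σ√T = 0.0585 − 0.2899 = -0.2314 which rounds to -0.23
e^(−qT) = e^(−0.027·0.5) = 0.9866;  e^(−rT) = e^(−0.085·0.5) = 0.9584
N(−d₂) = N(0.23) = 0.5910;  N(−d₁) = N(-0.06) = 0.4761
P = 190·0.9584·0.5910 − 180·0.9866·0.4761 = 107.6187 − 84.5496 = 23.0691

€23.07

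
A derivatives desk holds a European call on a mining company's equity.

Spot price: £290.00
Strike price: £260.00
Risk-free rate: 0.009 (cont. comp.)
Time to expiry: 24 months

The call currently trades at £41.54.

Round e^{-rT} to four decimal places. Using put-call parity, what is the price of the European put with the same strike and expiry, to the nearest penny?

£6.91

e^(−rT) = e^(−0.009·2) = 0.9822
Put-call parity: C − P = S − K·e^(−rT) = 290 − 260·0.9822 = 290 − 255.3720 = 34.6280
P = C − (C − P) = 41.54 − (34.6280) = 6.9120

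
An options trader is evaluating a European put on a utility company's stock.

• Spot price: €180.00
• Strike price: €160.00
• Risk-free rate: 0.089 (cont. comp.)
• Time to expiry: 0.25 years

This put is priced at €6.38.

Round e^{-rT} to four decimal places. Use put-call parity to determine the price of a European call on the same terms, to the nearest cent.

exp(−rT) = exp(−0.089·0.25) = 0.9780
Put-call parity: C − P = S − K·e^(−rT) = 180 − 160·0.9780 = 180 − 156.4800 = 23.5200
C = P + (C − P) = 6.38 + (23.5200) = 29.9000

€29.90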